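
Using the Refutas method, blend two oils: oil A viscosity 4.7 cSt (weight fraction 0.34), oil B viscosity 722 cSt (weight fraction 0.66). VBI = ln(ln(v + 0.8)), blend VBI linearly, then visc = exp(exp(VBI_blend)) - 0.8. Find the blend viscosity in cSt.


Refutas method: VBN_i = 14.534*ln(ln(visc_i + 0.8)) + 10.975, blended linearly by mass fraction; since VBN is linear in VBI_i = ln(ln(visc_i + 0.8)) and the fractions sum to 1, blend VBI directly: visc = exp(exp(VBI_blend)) - 0.8
VBI_1 = ln(ln(4.7 + 0.8)) = 0.533417
VBI_2 = ln(ln(722 + 0.8)) = 1.88451
VBI_blend = 0.34 * 0.533417 + 0.66 * 1.88451 = 1.42514
visc_blend = exp(exp(1.42514)) - 0.8 = 63.17

63.17 cSt


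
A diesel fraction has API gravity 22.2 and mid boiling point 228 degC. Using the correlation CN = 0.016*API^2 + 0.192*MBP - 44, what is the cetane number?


CN = 0.016 * 22.2^2 + 0.192 * 228 - 44
CN = 7.88544 + 43.776 - 44 = 7.66144

7.66144


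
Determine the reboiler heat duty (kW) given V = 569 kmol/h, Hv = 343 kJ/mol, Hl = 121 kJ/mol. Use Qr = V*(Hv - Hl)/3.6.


Qr = 569 * (343 - 121) / 3.6 = 569 * 222 / 3.6 = 35090

35090 kW


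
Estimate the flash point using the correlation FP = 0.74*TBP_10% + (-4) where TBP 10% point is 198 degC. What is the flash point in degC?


FP = 0.74 * 198 + (-4) = 142.52

142.52 degC


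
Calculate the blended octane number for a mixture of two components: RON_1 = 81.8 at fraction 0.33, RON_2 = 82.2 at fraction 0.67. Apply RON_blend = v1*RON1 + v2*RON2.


Linear blending: RON_blend = sum(vi * RONi)
Contribution 1: 0.33 * 81.8 = 26.994
Contribution 2: 0.67 * 82.2 = 55.074
RON_blend = 26.994 + 55.074 = 82.068

82.068


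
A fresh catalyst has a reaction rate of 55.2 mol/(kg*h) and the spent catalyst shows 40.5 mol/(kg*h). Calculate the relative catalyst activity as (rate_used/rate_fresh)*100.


Activity (%) = (rate_used / rate_fresh) * 100
rate_used = 40.5, rate_fresh = 55.2
= (40.5 / 55.2) * 100
= 0.7337 * 100 = 73.37

73.37 %


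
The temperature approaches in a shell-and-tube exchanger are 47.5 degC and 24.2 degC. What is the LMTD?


LMTD = (dT1 - dT2) / ln(dT1/dT2)
= (47.5 - 24.2) / ln(47.5 / 24.2) = 23.3 / 0.674377 = 34.55

34.55 degC


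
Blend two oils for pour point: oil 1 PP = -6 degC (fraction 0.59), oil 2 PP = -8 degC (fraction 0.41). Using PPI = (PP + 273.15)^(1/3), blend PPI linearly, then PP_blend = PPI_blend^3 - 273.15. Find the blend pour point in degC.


PPI_1 = (-6 + 273.15)^(1/3) = 6.440482
PPI_2 = (-8 + 273.15)^(1/3) = 6.42437
PPI_blend = 0.59 * 6.440482 + 0.41 * 6.42437 = 6.433876
PP_blend = 6.433876^3 - 273.15 = 266.3288 - 273.15 = -6.82

-6.82 degC


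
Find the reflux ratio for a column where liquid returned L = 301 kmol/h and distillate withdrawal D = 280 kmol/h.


Reflux ratio definition: R = L / D (liquid returned / distillate withdrawn)
L = 301 kmol/h, D = 280 kmol/h
R = 301 / 280 = 1.075

1.075


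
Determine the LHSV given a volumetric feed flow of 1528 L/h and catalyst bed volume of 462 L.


LHSV = volumetric feed rate / catalyst volume
= 1528 L/h / 462 L
= 3.307 h^-1

3.307 h^-1


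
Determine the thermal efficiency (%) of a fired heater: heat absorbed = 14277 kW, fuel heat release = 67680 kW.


Furnace efficiency = Q_absorbed / Q_fuel * 100
= 14277 / 67680 * 100 = 21.09

21.09 %


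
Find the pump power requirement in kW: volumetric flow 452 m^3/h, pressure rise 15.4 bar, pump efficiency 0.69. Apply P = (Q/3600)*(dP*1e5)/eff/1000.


Q = 452 / 3600 = 0.125556 m^3/s
P = 0.125556 * (15.4 * 1e5) / 0.69 / 1000 = 280.2

280.2 kW


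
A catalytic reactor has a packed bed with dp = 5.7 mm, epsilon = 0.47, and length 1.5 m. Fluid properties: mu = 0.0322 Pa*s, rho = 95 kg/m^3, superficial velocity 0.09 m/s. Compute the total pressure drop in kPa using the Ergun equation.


dp = 5.7 mm = 0.0057 m
Viscous term = 150*0.0322*0.09*(1-0.47)^2 / (0.0057^2*0.47^3) = 36199.1
Inertial term = 1.75*95*0.09^2*(1-0.47) / (0.0057*0.47^3) = 1206.02
dP/L = 36199.1 + 1206.02 = 37405.1 Pa/m
dP = 37405.1 * 1.5 / 1000 = 56.11 kPa

56.11 kPa


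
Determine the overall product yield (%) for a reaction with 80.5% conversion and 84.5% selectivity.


Overall yield = conversion (%) * selectivity (%) / 100
Conversion = 80.5%, Selectivity = 84.5%
Y = 80.5 * 84.5 / 100
= 68.0225 %

68.0225 %


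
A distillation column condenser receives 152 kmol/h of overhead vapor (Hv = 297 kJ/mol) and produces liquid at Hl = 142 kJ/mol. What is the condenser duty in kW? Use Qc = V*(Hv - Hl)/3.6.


Qc = 152 * (297 - 142) / 3.6 = 152 * 155 / 3.6 = 6544

6544 kW


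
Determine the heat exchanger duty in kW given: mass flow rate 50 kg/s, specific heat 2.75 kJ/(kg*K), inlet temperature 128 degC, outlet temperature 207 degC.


Q = m_dot * cp * delta_T
delta_T = 207 - 128 = 79 K
Q = 50 * 2.75 * 79
= 137.5 * 79
= 10862.5 kW

10862.5 kW


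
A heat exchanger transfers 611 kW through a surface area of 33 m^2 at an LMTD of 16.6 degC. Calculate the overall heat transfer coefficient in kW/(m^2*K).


From Q = U*A*LMTD, U = Q / (A * LMTD)
U = 611 / (33 * 16.6) = 611 / 547.8 = 1.115

1.115 kW/(m^2*K)


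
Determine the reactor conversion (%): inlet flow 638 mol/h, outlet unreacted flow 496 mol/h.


X = (F_in - F_out) / F_in * 100
Moles reacted = 638 - 496 = 142
X = 142 / 638 * 100
= 0.2226 * 100
= 22.26 %

22.26 %


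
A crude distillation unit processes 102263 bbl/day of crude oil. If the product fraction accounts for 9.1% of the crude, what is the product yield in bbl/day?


Crude throughput = 102263 bbl/day
Fraction yield = 9.1%
yield = throughput * fraction / 100
yield = 102263 * 9.1 / 100 = 9305.933

9305.933 bbl/day


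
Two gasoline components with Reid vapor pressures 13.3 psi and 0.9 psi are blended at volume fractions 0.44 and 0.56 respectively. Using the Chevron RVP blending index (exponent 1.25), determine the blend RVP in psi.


Chevron index: RVP_blend = (sum xi*RVPi^1.25)^(1/1.25)
RVP^1.25 terms: 0.44 * 13.3^1.25 + 0.56 * 0.9^1.25 = 11.6664
RVP_blend = 11.6664^(1/1.25) = 7.138

7.138 psi


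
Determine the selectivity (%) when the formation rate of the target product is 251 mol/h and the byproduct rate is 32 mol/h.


Selectivity = desired / (desired + undesired) * 100
Total products = 251 + 32 = 283 mol/h
S = 251 / 283 * 100
= 0.8869 * 100
= 88.69 %

88.69 %


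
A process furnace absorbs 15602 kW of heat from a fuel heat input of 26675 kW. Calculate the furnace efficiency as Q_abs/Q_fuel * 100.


Furnace efficiency = Q_absorbed / Q_fuel * 100
= 15602 / 26675 * 100 = 58.49

58.49 %


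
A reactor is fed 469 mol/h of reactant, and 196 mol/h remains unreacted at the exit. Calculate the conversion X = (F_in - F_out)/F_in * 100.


X = (F_in - F_out) / F_in * 100
Moles reacted = 469 - 196 = 273
X = 273 / 469 * 100
= 0.5821 * 100
= 58.21 %

58.21 %


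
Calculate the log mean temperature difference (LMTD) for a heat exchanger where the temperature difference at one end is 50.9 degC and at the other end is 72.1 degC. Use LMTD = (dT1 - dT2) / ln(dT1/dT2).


LMTD = (dT1 - dT2) / ln(dT1/dT2)
= (50.9 - 72.1) / ln(50.9 / 72.1) = -21.2 / -0.348191 = 60.89

60.89 degC


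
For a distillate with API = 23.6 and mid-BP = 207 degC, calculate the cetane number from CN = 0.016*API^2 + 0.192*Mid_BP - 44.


CN = 0.016 * 23.6^2 + 0.192 * 207 - 44
CN = 8.91136 + 39.744 - 44 = 4.65536

4.65536


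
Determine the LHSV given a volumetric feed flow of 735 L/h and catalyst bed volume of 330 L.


LHSV = volumetric feed rate / catalyst volume
= 735 L/h / 330 L
= 2.227 h^-1

2.227 h^-1


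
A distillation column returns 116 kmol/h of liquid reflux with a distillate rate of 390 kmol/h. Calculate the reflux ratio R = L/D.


Reflux ratio definition: R = L / D (liquid returned / distillate withdrawn)
L = 116 kmol/h, D = 390 kmol/h
R = 116 / 390 = 0.2974

0.2974


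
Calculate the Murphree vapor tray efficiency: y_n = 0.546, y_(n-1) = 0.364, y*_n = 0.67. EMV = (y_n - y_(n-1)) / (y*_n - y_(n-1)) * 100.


Murphree vapor efficiency: EMV = (y_n - y_(n-1)) / (y*_n - y_(n-1)) * 100
EMV = (0.546 - 0.364) / (0.67 - 0.364) * 100 = 0.182 / 0.306 * 100 = 59.48

59.48 %


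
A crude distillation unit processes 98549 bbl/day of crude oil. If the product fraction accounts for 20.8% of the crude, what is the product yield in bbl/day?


Crude throughput = 98549 bbl/day
Fraction yield = 20.8%
yield = throughput * fraction / 100
yield = 98549 * 20.8 / 100 = 20498.192

20498.192 bbl/day


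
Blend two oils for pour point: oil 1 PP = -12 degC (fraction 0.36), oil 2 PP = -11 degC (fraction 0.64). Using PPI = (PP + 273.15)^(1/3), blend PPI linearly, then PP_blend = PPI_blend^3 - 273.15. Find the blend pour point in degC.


PPI_1 = (-12 + 273.15)^(1/3) = 6.391901
PPI_2 = (-11 + 273.15)^(1/3) = 6.400049
PPI_blend = 0.36 * 6.391901 + 0.64 * 6.400049 = 6.397116
PP_blend = 6.397116^3 - 273.15 = 261.7898 - 273.15 = -11.36

-11.36 degC


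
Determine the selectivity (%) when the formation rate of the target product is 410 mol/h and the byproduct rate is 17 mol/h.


Selectivity = desired / (desired + undesired) * 100
Total products = 410 + 17 = 427 mol/h
S = 410 / 427 * 100
= 0.9602 * 100
= 96.02 %

96.02 %


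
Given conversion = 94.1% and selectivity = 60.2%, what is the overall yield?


Overall yield = conversion (%) * selectivity (%) / 100
Conversion = 94.1%, Selectivity = 60.2%
Y = 94.1 * 60.2 / 100
= 56.6482 %

56.6482 %


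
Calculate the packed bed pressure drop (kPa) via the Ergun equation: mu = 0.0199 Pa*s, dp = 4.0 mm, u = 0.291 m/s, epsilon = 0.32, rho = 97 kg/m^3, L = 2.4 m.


dp = 4.0 mm = 0.004 m
Viscous term = 150*0.0199*0.291*(1-0.32)^2 / (0.004^2*0.32^3) = 766100
Inertial term = 1.75*97*0.291^2*(1-0.32) / (0.004*0.32^3) = 74575.3
dP/L = 766100 + 74575.3 = 840675 Pa/m
dP = 840675 * 2.4 / 1000 = 2018 kPa

2018 kPa


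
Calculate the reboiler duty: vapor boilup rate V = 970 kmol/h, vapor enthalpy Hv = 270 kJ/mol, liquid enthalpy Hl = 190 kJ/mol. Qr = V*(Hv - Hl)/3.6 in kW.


Qr = 970 * (270 - 190) / 3.6 = 970 * 80 / 3.6 = 21560

21560 kW


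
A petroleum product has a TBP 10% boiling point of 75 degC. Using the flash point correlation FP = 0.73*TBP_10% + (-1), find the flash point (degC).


FP = 0.73 * 75 + (-1) = 53.75

53.75 degC


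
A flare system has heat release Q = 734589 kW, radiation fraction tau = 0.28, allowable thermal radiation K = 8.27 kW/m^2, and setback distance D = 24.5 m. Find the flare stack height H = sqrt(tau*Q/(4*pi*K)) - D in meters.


tau*Q/(4*pi*K) = 0.28 * 734589 / (4 * pi * 8.27) = 1979.19
sqrt(1979.19) = 44.4881
H = 44.4881 - 24.5 = 19.99

19.99 m


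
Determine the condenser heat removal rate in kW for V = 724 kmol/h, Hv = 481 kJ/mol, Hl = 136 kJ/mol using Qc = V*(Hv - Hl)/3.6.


Qc = 724 * (481 - 136) / 3.6 = 724 * 345 / 3.6 = 69380

69380 kW


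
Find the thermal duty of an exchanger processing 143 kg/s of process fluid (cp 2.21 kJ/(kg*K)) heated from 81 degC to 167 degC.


Q = m_dot * cp * delta_T
delta_T = 167 - 81 = 86 K
Q = 143 * 2.21 * 86
= 316.03 * 86
= 27178.58 kW

27178.58 kW


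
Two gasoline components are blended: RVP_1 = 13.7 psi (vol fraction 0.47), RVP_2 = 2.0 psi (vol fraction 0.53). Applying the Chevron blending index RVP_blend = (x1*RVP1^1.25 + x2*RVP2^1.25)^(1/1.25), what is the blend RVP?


Chevron index: RVP_blend = (sum xi*RVPi^1.25)^(1/1.25)
RVP^1.25 terms: 0.47 * 13.7^1.25 + 0.53 * 2.0^1.25 = 13.6485
RVP_blend = 13.6485^(1/1.25) = 8.092

8.092 psi


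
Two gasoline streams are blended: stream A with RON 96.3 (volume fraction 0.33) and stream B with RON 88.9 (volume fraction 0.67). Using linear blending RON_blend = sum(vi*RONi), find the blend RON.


Linear blending: RON_blend = sum(vi * RONi)
Contribution 1: 0.33 * 96.3 = 31.779
Contribution 2: 0.67 * 88.9 = 59.563
RON_blend = 31.779 + 59.563 = 91.342

91.342


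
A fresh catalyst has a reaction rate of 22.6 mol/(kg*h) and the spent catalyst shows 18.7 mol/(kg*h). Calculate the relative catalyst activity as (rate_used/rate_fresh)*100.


Activity (%) = (rate_used / rate_fresh) * 100
rate_used = 18.7, rate_fresh = 22.6
= (18.7 / 22.6) * 100
= 0.8274 * 100 = 82.74

82.74 %


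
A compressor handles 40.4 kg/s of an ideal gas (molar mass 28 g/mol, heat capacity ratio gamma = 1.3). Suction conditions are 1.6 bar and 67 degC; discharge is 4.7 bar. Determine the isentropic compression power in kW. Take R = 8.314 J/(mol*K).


Isentropic work: W = m*(gamma/(gamma-1))*(R*T1/MW)*((P2/P1)^((gamma-1)/gamma) - 1)
T1 = 67 + 273.15 = 340.15 K
Pressure ratio = 4.7 / 1.6 = 2.9375
Exponent = (1.3 - 1)/1.3 = 0.230769
(P2/P1)^exp - 1 = 2.9375^0.230769 - 1 = 0.282315
W = 40.4 * 1.3 / 0.3 * 8.314 * 340.15 / 28 * 0.282315 = 4992

4992 kW


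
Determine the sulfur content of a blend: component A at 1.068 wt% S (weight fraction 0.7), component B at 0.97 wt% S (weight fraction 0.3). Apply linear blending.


Linear sulfur blending: S_blend = x1*S1 + x2*S2
Contribution 1: 0.7 * 1.068 = 0.7476 wt%
Contribution 2: 0.3 * 0.97 = 0.291 wt%
S_blend = 0.7476 + 0.291 = 1.0386

1.0386 wt%


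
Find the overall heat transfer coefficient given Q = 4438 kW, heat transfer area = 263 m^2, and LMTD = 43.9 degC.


From Q = U*A*LMTD, U = Q / (A * LMTD)
U = 4438 / (263 * 43.9) = 4438 / 11545.7 = 0.3844

0.3844 kW/(m^2*K)


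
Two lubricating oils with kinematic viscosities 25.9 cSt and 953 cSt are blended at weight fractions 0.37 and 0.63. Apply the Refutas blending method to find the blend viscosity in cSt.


Refutas method: VBN_i = 14.534*ln(ln(visc_i + 0.8)) + 10.975, blended linearly by mass fraction; since VBN is linear in VBI_i = ln(ln(visc_i + 0.8)) and the fractions sum to 1, blend VBI directly: visc = exp(exp(VBI_blend)) - 0.8
VBI_1 = ln(ln(25.9 + 0.8)) = 1.18926
VBI_2 = ln(ln(953 + 0.8)) = 1.92577
VBI_blend = 0.37 * 1.18926 + 0.63 * 1.92577 = 1.65326
visc_blend = exp(exp(1.65326)) - 0.8 = 184.9

184.9 cSt


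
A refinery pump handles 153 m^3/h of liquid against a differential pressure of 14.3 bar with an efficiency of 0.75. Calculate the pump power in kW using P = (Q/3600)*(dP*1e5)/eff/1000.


Q = 153 / 3600 = 0.0425 m^3/s
P = 0.0425 * (14.3 * 1e5) / 0.75 / 1000 = 81.03

81.03 kW


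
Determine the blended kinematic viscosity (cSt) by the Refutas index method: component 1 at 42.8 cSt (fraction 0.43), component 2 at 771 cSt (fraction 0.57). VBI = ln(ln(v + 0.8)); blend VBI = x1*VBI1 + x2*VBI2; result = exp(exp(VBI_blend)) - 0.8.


Refutas method: VBN_i = 14.534*ln(ln(visc_i + 0.8)) + 10.975, blended linearly by mass fraction; since VBN is linear in VBI_i = ln(ln(visc_i + 0.8)) and the fractions sum to 1, blend VBI directly: visc = exp(exp(VBI_blend)) - 0.8
VBI_1 = ln(ln(42.8 + 0.8)) = 1.32842
VBI_2 = ln(ln(771 + 0.8)) = 1.89443
VBI_blend = 0.43 * 1.32842 + 0.57 * 1.89443 = 1.65105
visc_blend = exp(exp(1.65105)) - 0.8 = 182.7

182.7 cSt


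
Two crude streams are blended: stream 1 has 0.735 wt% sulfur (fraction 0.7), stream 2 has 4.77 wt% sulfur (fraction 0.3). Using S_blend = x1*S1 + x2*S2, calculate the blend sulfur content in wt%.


Linear sulfur blending: S_blend = x1*S1 + x2*S2
Contribution 1: 0.7 * 0.735 = 0.5145 wt%
Contribution 2: 0.3 * 4.77 = 1.431 wt%
S_blend = 0.5145 + 1.431 = 1.9455

1.9455 wt%


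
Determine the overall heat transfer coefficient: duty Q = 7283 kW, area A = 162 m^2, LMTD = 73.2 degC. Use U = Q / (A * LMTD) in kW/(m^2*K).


From Q = U*A*LMTD, U = Q / (A * LMTD)
U = 7283 / (162 * 73.2) = 7283 / 11858.4 = 0.6142

0.6142 kW/(m^2*K)


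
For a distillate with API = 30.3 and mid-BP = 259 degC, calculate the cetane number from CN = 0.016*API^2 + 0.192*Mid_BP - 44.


CN = 0.016 * 30.3^2 + 0.192 * 259 - 44
CN = 14.68944 + 49.728 - 44 = 20.41744

20.41744


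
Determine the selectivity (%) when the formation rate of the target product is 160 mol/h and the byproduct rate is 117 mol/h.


Selectivity = desired / (desired + undesired) * 100
Total products = 160 + 117 = 277 mol/h
S = 160 / 277 * 100
= 0.5776 * 100
= 57.76 %

57.76 %


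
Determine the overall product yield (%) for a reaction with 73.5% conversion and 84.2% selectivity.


Overall yield = conversion (%) * selectivity (%) / 100
Conversion = 73.5%, Selectivity = 84.2%
Y = 73.5 * 84.2 / 100
= 61.887 %

61.887 %


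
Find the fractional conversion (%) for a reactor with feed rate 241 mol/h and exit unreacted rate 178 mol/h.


X = (F_in - F_out) / F_in * 100
Moles reacted = 241 - 178 = 63
X = 63 / 241 * 100
= 0.2614 * 100
= 26.14 %

26.14 %


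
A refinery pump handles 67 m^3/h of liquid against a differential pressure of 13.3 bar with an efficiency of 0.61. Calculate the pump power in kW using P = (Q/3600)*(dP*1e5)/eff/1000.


Q = 67 / 3600 = 0.0186111 m^3/s
P = 0.0186111 * (13.3 * 1e5) / 0.61 / 1000 = 40.58

40.58 kW


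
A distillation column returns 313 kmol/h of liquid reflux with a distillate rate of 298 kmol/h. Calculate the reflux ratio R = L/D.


Reflux ratio definition: R = L / D (liquid returned / distillate withdrawn)
L = 313 kmol/h, D = 298 kmol/h
R = 313 / 298 = 1.050

1.050


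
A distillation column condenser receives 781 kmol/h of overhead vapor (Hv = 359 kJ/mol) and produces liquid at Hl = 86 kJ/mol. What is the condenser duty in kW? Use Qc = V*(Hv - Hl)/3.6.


Qc = 781 * (359 - 86) / 3.6 = 781 * 273 / 3.6 = 59230

59230 kW


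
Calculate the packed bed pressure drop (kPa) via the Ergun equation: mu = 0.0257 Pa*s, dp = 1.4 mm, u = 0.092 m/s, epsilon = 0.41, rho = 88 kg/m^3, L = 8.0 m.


dp = 1.4 mm = 0.0014 m
Viscous term = 150*0.0257*0.092*(1-0.41)^2 / (0.0014^2*0.41^3) = 913921
Inertial term = 1.75*88*0.092^2*(1-0.41) / (0.0014*0.41^3) = 7970.19
dP/L = 913921 + 7970.19 = 921891 Pa/m
dP = 921891 * 8.0 / 1000 = 7375 kPa

7375 kPa


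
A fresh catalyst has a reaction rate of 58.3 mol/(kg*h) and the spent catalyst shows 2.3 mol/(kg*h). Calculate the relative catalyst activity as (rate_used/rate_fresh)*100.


Activity (%) = (rate_used / rate_fresh) * 100
rate_used = 2.3, rate_fresh = 58.3
= (2.3 / 58.3) * 100
= 0.03945 * 100 = 3.945

3.945 %


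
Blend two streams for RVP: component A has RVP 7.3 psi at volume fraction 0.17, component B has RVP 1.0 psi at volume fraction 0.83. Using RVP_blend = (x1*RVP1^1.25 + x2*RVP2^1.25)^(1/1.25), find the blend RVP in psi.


Chevron index: RVP_blend = (sum xi*RVPi^1.25)^(1/1.25)
RVP^1.25 terms: 0.17 * 7.3^1.25 + 0.83 * 1.0^1.25 = 2.86987
RVP_blend = 2.86987^(1/1.25) = 2.324

2.324 psi


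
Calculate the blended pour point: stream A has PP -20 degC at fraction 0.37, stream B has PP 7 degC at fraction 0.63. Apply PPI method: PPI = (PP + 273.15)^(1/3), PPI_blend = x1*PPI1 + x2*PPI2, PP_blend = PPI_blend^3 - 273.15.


PPI_1 = (-20 + 273.15)^(1/3) = 6.325953
PPI_2 = (7 + 273.15)^(1/3) = 6.543301
PPI_blend = 0.37 * 6.325953 + 0.63 * 6.543301 = 6.462882
PP_blend = 6.462882^3 - 273.15 = 269.9471 - 273.15 = -3.2

-3.2 degC


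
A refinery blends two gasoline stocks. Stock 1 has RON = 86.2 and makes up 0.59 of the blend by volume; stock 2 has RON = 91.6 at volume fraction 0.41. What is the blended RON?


Linear blending: RON_blend = sum(vi * RONi)
Contribution 1: 0.59 * 86.2 = 50.858
Contribution 2: 0.41 * 91.6 = 37.556
RON_blend = 50.858 + 37.556 = 88.414

88.414


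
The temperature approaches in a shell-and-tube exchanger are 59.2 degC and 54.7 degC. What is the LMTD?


LMTD = (dT1 - dT2) / ln(dT1/dT2)
= (59.2 - 54.7) / ln(59.2 / 54.7) = 4.5 / 0.0790578 = 56.92

56.92 degC


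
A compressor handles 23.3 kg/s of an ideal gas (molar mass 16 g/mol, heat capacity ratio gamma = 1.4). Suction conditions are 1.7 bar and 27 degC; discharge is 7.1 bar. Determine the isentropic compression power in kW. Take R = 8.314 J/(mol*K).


Isentropic work: W = m*(gamma/(gamma-1))*(R*T1/MW)*((P2/P1)^((gamma-1)/gamma) - 1)
T1 = 27 + 273.15 = 300.15 K
Pressure ratio = 7.1 / 1.7 = 4.17647
Exponent = (1.4 - 1)/1.4 = 0.285714
(P2/P1)^exp - 1 = 4.17647^0.285714 - 1 = 0.504437
W = 23.3 * 1.4 / 0.4 * 8.314 * 300.15 / 16 * 0.504437 = 6416

6416 kW


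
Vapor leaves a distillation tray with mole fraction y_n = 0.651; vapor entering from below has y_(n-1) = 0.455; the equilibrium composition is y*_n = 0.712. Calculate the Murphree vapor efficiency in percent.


Murphree vapor efficiency: EMV = (y_n - y_(n-1)) / (y*_n - y_(n-1)) * 100
EMV = (0.651 - 0.455) / (0.712 - 0.455) * 100 = 0.196 / 0.257 * 100 = 76.26

76.26 %


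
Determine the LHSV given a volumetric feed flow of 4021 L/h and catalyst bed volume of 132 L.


LHSV = volumetric feed rate / catalyst volume
= 4021 L/h / 132 L
= 30.46 h^-1

30.46 h^-1


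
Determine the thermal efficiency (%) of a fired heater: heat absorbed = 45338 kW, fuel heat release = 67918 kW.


Furnace efficiency = Q_absorbed / Q_fuel * 100
= 45338 / 67918 * 100 = 66.75

66.75 %


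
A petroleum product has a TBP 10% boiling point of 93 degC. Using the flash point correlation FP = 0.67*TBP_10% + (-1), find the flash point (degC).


FP = 0.67 * 93 + (-1) = 61.31

61.31 degC


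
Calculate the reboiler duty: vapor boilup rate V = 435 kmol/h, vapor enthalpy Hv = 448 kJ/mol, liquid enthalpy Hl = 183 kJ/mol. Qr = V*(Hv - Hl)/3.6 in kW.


Qr = 435 * (448 - 183) / 3.6 = 435 * 265 / 3.6 = 32020

32020 kW


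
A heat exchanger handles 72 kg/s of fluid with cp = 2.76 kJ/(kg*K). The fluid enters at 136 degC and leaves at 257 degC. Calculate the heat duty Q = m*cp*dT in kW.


Q = m_dot * cp * delta_T
delta_T = 257 - 136 = 121 K
Q = 72 * 2.76 * 121
= 198.72 * 121
= 24045.12 kW

24045.12 kW


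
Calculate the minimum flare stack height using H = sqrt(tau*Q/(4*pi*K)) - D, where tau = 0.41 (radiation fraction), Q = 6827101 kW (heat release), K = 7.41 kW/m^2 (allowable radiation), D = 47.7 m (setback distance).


tau*Q/(4*pi*K) = 0.41 * 6827101 / (4 * pi * 7.41) = 30060.2
sqrt(30060.2) = 173.379
H = 173.379 - 47.7 = 125.7

125.7 m


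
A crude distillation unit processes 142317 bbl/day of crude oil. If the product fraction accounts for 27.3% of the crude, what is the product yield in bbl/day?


Crude throughput = 142317 bbl/day
Fraction yield = 27.3%
yield = throughput * fraction / 100
yield = 142317 * 27.3 / 100 = 38852.541

38852.541 bbl/day


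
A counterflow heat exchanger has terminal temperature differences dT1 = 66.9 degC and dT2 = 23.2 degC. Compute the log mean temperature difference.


LMTD = (dT1 - dT2) / ln(dT1/dT2)
= (66.9 - 23.2) / ln(66.9 / 23.2) = 43.7 / 1.05905 = 41.26

41.26 degC


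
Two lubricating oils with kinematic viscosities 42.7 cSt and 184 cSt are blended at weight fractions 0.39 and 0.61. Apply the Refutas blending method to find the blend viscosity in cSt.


Refutas method: VBN_i = 14.534*ln(ln(visc_i + 0.8)) + 10.975, blended linearly by mass fraction; since VBN is linear in VBI_i = ln(ln(visc_i + 0.8)) and the fractions sum to 1, blend VBI directly: visc = exp(exp(VBI_blend)) - 0.8
VBI_1 = ln(ln(42.7 + 0.8)) = 1.32781
VBI_2 = ln(ln(184 + 0.8)) = 1.65236
VBI_blend = 0.39 * 1.32781 + 0.61 * 1.65236 = 1.52579
visc_blend = exp(exp(1.52579)) - 0.8 = 98.56

98.56 cSt


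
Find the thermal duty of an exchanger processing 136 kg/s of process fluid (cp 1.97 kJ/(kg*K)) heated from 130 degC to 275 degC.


Q = m_dot * cp * delta_T
delta_T = 275 - 130 = 145 K
Q = 136 * 1.97 * 145
= 267.92 * 145
= 38848.4 kW

38848.4 kW


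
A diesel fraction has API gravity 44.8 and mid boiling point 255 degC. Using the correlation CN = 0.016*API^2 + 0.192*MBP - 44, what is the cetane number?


CN = 0.016 * 44.8^2 + 0.192 * 255 - 44
CN = 32.11264 + 48.96 - 44 = 37.07264

37.07264


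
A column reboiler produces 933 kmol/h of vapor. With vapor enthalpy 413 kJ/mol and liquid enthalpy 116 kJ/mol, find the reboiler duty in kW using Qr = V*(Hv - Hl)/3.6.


Qr = 933 * (413 - 116) / 3.6 = 933 * 297 / 3.6 = 76970

76970 kW


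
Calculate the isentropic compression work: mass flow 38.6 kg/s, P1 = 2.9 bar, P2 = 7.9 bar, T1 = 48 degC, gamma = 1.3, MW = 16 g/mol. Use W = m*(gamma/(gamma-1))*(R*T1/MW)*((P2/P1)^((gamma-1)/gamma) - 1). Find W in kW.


Isentropic work: W = m*(gamma/(gamma-1))*(R*T1/MW)*((P2/P1)^((gamma-1)/gamma) - 1)
T1 = 48 + 273.15 = 321.15 K
Pressure ratio = 7.9 / 2.9 = 2.72414
Exponent = (1.3 - 1)/1.3 = 0.230769
(P2/P1)^exp - 1 = 2.72414^0.230769 - 1 = 0.260194
W = 38.6 * 1.3 / 0.3 * 8.314 * 321.15 / 16 * 0.260194 = 7263

7263 kW


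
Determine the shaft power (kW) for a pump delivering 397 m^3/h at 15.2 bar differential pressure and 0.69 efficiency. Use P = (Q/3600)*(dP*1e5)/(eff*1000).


Q = 397 / 3600 = 0.110278 m^3/s
P = 0.110278 * (15.2 * 1e5) / 0.69 / 1000 = 242.9

242.9 kW


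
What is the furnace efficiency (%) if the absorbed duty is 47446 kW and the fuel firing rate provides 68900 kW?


Furnace efficiency = Q_absorbed / Q_fuel * 100
= 47446 / 68900 * 100 = 68.86

68.86 %


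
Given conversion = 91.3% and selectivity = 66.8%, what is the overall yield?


Overall yield = conversion (%) * selectivity (%) / 100
Conversion = 91.3%, Selectivity = 66.8%
Y = 91.3 * 66.8 / 100
= 60.9884 %

60.9884 %


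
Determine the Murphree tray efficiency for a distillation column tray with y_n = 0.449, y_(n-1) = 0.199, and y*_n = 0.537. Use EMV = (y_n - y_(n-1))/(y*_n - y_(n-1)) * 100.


Murphree vapor efficiency: EMV = (y_n - y_(n-1)) / (y*_n - y_(n-1)) * 100
EMV = (0.449 - 0.199) / (0.537 - 0.199) * 100 = 0.25 / 0.338 * 100 = 73.96

73.96 %


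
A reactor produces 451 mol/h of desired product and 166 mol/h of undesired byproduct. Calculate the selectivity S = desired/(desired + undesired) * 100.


Selectivity = desired / (desired + undesired) * 100
Total products = 451 + 166 = 617 mol/h
S = 451 / 617 * 100
= 0.7310 * 100
= 73.10 %

73.10 %


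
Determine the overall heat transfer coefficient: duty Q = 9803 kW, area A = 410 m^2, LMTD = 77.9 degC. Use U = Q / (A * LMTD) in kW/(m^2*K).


From Q = U*A*LMTD, U = Q / (A * LMTD)
U = 9803 / (410 * 77.9) = 9803 / 31939 = 0.3069

0.3069 kW/(m^2*K)


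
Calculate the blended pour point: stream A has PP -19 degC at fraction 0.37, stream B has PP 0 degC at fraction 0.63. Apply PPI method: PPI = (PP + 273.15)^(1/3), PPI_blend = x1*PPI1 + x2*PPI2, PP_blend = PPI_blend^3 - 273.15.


PPI_1 = (-19 + 273.15)^(1/3) = 6.334272
PPI_2 = (0 + 273.15)^(1/3) = 6.488342
PPI_blend = 0.37 * 6.334272 + 0.63 * 6.488342 = 6.431336
PP_blend = 6.431336^3 - 273.15 = 266.0135 - 273.15 = -7.14

-7.14 degC


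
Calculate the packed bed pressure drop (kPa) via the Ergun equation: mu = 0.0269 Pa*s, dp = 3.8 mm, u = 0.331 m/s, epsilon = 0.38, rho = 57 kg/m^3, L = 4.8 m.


dp = 3.8 mm = 0.0038 m
Viscous term = 150*0.0269*0.331*(1-0.38)^2 / (0.0038^2*0.38^3) = 647943
Inertial term = 1.75*57*0.331^2*(1-0.38) / (0.0038*0.38^3) = 32495.7
dP/L = 647943 + 32495.7 = 680439 Pa/m
dP = 680439 * 4.8 / 1000 = 3266 kPa

3266 kPa


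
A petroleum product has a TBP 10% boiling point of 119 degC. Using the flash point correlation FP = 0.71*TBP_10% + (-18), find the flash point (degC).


FP = 0.71 * 119 + (-18) = 66.49

66.49 degC


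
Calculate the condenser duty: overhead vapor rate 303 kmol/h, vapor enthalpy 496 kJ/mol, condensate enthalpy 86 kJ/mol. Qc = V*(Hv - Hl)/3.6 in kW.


Qc = 303 * (496 - 86) / 3.6 = 303 * 410 / 3.6 = 34510

34510 kW


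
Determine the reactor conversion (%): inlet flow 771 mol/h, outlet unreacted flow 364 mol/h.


X = (F_in - F_out) / F_in * 100
Moles reacted = 771 - 364 = 407
X = 407 / 771 * 100
= 0.5279 * 100
= 52.79 %

52.79 %


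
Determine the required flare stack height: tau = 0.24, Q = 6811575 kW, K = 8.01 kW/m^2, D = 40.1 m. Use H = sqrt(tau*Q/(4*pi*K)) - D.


tau*Q/(4*pi*K) = 0.24 * 6811575 / (4 * pi * 8.01) = 16241.1
sqrt(16241.1) = 127.441
H = 127.441 - 40.1 = 87.34

87.34 m


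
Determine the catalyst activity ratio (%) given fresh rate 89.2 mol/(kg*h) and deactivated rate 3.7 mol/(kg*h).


Activity (%) = (rate_used / rate_fresh) * 100
rate_used = 3.7, rate_fresh = 89.2
= (3.7 / 89.2) * 100
= 0.04148 * 100 = 4.148

4.148 %


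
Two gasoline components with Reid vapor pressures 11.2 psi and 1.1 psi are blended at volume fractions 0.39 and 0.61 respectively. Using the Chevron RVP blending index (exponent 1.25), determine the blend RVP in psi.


Chevron index: RVP_blend = (sum xi*RVPi^1.25)^(1/1.25)
RVP^1.25 terms: 0.39 * 11.2^1.25 + 0.61 * 1.1^1.25 = 8.67792
RVP_blend = 8.67792^(1/1.25) = 5.633

5.633 psi


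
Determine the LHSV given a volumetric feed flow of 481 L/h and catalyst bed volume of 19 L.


LHSV = volumetric feed rate / catalyst volume
= 481 L/h / 19 L
= 25.32 h^-1

25.32 h^-1


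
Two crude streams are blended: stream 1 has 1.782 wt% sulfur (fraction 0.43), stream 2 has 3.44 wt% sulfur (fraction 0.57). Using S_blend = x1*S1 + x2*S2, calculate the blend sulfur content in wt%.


Linear sulfur blending: S_blend = x1*S1 + x2*S2
Contribution 1: 0.43 * 1.782 = 0.76626 wt%
Contribution 2: 0.57 * 3.44 = 1.9608 wt%
S_blend = 0.76626 + 1.9608 = 2.72706

2.72706 wt%


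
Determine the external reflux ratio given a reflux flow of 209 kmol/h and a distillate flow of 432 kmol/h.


Reflux ratio definition: R = L / D (liquid returned / distillate withdrawn)
L = 209 kmol/h, D = 432 kmol/h
R = 209 / 432 = 0.4838

0.4838


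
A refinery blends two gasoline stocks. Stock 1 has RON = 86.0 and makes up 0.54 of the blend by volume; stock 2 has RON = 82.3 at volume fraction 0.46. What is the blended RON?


Linear blending: RON_blend = sum(vi * RONi)
Contribution 1: 0.54 * 86.0 = 46.44
Contribution 2: 0.46 * 82.3 = 37.858
RON_blend = 46.44 + 37.858 = 84.298

84.298


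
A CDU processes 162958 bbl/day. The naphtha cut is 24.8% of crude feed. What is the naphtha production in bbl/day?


Crude throughput = 162958 bbl/day
Fraction yield = 24.8%
yield = throughput * fraction / 100
yield = 162958 * 24.8 / 100 = 40413.584

40413.584 bbl/day


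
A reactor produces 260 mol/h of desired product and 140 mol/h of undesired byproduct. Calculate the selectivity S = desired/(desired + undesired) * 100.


Selectivity = desired / (desired + undesired) * 100
Total products = 260 + 140 = 400 mol/h
S = 260 / 400 * 100
= 0.6500 * 100
= 65.00 %

65.00 %


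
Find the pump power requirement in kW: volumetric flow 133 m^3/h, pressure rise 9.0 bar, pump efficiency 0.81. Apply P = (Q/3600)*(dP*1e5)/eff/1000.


Q = 133 / 3600 = 0.0369444 m^3/s
P = 0.0369444 * (9.0 * 1e5) / 0.81 / 1000 = 41.05

41.05 kW


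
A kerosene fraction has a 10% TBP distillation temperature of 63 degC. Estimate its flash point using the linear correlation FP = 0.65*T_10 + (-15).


FP = 0.65 * 63 + (-15) = 25.95

25.95 degC


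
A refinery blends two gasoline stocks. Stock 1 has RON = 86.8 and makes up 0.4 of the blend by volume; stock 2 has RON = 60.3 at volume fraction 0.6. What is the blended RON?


Linear blending: RON_blend = sum(vi * RONi)
Contribution 1: 0.4 * 86.8 = 34.72
Contribution 2: 0.6 * 60.3 = 36.18
RON_blend = 34.72 + 36.18 = 70.9

70.9


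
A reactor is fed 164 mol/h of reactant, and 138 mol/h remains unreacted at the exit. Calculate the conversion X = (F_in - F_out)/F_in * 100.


X = (F_in - F_out) / F_in * 100
Moles reacted = 164 - 138 = 26
X = 26 / 164 * 100
= 0.1585 * 100
= 15.85 %

15.85 %


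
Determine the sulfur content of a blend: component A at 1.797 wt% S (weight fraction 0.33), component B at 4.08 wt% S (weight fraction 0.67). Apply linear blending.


Linear sulfur blending: S_blend = x1*S1 + x2*S2
Contribution 1: 0.33 * 1.797 = 0.59301 wt%
Contribution 2: 0.67 * 4.08 = 2.7336 wt%
S_blend = 0.59301 + 2.7336 = 3.32661

3.32661 wt%


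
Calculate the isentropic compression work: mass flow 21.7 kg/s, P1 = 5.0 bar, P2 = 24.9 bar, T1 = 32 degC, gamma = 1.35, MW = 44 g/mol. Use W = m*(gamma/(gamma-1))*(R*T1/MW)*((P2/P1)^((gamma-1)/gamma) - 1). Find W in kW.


Isentropic work: W = m*(gamma/(gamma-1))*(R*T1/MW)*((P2/P1)^((gamma-1)/gamma) - 1)
T1 = 32 + 273.15 = 305.15 K
Pressure ratio = 24.9 / 5.0 = 4.98
Exponent = (1.35 - 1)/1.35 = 0.259259
(P2/P1)^exp - 1 = 4.98^0.259259 - 1 = 0.516223
W = 21.7 * 1.35 / 0.35 * 8.314 * 305.15 / 44 * 0.516223 = 2491

2491 kW


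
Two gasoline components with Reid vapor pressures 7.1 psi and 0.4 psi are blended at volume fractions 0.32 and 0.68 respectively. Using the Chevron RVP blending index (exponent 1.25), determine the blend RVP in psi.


Chevron index: RVP_blend = (sum xi*RVPi^1.25)^(1/1.25)
RVP^1.25 terms: 0.32 * 7.1^1.25 + 0.68 * 0.4^1.25 = 3.92502
RVP_blend = 3.92502^(1/1.25) = 2.986

2.986 psi


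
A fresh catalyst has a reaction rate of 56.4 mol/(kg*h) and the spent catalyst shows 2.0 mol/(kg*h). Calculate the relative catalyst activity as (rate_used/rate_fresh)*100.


Activity (%) = (rate_used / rate_fresh) * 100
rate_used = 2.0, rate_fresh = 56.4
= (2.0 / 56.4) * 100
= 0.03546 * 100 = 3.546

3.546 %


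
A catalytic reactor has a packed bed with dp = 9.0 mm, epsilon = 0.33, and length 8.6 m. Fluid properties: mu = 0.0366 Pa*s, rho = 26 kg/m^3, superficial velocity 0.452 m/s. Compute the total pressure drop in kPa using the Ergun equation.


dp = 9.0 mm = 0.009 m
Viscous term = 150*0.0366*0.452*(1-0.33)^2 / (0.009^2*0.33^3) = 382678
Inertial term = 1.75*26*0.452^2*(1-0.33) / (0.009*0.33^3) = 19256.6
dP/L = 382678 + 19256.6 = 401935 Pa/m
dP = 401935 * 8.6 / 1000 = 3457 kPa

3457 kPa


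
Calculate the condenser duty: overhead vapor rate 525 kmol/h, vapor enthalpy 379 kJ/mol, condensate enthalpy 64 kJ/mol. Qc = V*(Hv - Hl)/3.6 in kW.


Qc = 525 * (379 - 64) / 3.6 = 525 * 315 / 3.6 = 45940

45940 kW


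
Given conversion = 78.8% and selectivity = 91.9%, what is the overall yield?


Overall yield = conversion (%) * selectivity (%) / 100
Conversion = 78.8%, Selectivity = 91.9%
Y = 78.8 * 91.9 / 100
= 72.4172 %

72.4172 %


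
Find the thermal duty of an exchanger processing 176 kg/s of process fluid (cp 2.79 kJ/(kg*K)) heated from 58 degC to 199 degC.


Q = m_dot * cp * delta_T
delta_T = 199 - 58 = 141 K
Q = 176 * 2.79 * 141
= 491.04 * 141
= 69236.64 kW

69236.64 kW


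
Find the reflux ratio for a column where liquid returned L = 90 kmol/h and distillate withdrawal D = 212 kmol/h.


Reflux ratio definition: R = L / D (liquid returned / distillate withdrawn)
L = 90 kmol/h, D = 212 kmol/h
R = 90 / 212 = 0.4245

0.4245


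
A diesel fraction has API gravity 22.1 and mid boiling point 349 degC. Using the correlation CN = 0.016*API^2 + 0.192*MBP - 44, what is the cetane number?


CN = 0.016 * 22.1^2 + 0.192 * 349 - 44
CN = 7.81456 + 67.008 - 44 = 30.82256

30.82256


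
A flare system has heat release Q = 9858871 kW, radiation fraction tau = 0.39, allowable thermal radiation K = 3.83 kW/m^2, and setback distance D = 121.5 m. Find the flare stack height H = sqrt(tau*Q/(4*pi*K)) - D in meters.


tau*Q/(4*pi*K) = 0.39 * 9858871 / (4 * pi * 3.83) = 79888.3
sqrt(79888.3) = 282.645
H = 282.645 - 121.5 = 161.1

161.1 m


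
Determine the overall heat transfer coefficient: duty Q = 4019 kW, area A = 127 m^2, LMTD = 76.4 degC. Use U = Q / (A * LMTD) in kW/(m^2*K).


From Q = U*A*LMTD, U = Q / (A * LMTD)
U = 4019 / (127 * 76.4) = 4019 / 9702.8 = 0.4142

0.4142 kW/(m^2*K)


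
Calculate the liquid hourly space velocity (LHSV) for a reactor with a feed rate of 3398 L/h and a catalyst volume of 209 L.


LHSV = volumetric feed rate / catalyst volume
= 3398 L/h / 209 L
= 16.26 h^-1

16.26 h^-1


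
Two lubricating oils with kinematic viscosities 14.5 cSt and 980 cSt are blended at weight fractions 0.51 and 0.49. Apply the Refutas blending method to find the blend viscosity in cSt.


Refutas method: VBN_i = 14.534*ln(ln(visc_i + 0.8)) + 10.975, blended linearly by mass fraction; since VBN is linear in VBI_i = ln(ln(visc_i + 0.8)) and the fractions sum to 1, blend VBI directly: visc = exp(exp(VBI_blend)) - 0.8
VBI_1 = ln(ln(14.5 + 0.8)) = 1.00351
VBI_2 = ln(ln(980 + 0.8)) = 1.92983
VBI_blend = 0.51 * 1.00351 + 0.49 * 1.92983 = 1.45741
visc_blend = exp(exp(1.45741)) - 0.8 = 72.52

72.52 cSt


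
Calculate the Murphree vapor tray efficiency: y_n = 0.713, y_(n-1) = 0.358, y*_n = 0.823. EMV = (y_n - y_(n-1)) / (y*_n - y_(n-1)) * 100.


Murphree vapor efficiency: EMV = (y_n - y_(n-1)) / (y*_n - y_(n-1)) * 100
EMV = (0.713 - 0.358) / (0.823 - 0.358) * 100 = 0.355 / 0.465 * 100 = 76.34

76.34 %


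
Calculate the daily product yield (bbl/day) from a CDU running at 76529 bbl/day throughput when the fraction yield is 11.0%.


Crude throughput = 76529 bbl/day
Fraction yield = 11.0%
yield = throughput * fraction / 100
yield = 76529 * 11.0 / 100 = 8418.19

8418.19 bbl/day


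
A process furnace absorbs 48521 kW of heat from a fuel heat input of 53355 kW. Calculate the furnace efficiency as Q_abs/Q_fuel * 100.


Furnace efficiency = Q_absorbed / Q_fuel * 100
= 48521 / 53355 * 100 = 90.94

90.94 %


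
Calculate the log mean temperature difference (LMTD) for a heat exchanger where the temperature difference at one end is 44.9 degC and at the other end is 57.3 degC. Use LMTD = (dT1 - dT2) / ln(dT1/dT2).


LMTD = (dT1 - dT2) / ln(dT1/dT2)
= (44.9 - 57.3) / ln(44.9 / 57.3) = -12.4 / -0.243863 = 50.85

50.85 degC


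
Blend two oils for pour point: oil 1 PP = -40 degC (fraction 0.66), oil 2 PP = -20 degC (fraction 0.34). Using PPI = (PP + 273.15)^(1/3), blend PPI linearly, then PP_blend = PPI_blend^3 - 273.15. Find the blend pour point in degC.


PPI_1 = (-40 + 273.15)^(1/3) = 6.15477
PPI_2 = (-20 + 273.15)^(1/3) = 6.325953
PPI_blend = 0.66 * 6.15477 + 0.34 * 6.325953 = 6.212972
PP_blend = 6.212972^3 - 273.15 = 239.8271 - 273.15 = -33.32

-33.32 degC


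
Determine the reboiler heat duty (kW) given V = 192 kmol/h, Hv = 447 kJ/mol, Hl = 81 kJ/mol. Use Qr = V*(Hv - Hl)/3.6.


Qr = 192 * (447 - 81) / 3.6 = 192 * 366 / 3.6 = 19520

19520 kW


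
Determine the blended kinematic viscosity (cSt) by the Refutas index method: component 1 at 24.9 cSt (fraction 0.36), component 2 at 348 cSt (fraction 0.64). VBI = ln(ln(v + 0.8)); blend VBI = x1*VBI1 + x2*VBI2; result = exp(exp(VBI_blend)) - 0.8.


Refutas method: VBN_i = 14.534*ln(ln(visc_i + 0.8)) + 10.975, blended linearly by mass fraction; since VBN is linear in VBI_i = ln(ln(visc_i + 0.8)) and the fractions sum to 1, blend VBI directly: visc = exp(exp(VBI_blend)) - 0.8
VBI_1 = ln(ln(24.9 + 0.8)) = 1.17757
VBI_2 = ln(ln(348 + 0.8)) = 1.76721
VBI_blend = 0.36 * 1.17757 + 0.64 * 1.76721 = 1.55494
visc_blend = exp(exp(1.55494)) - 0.8 = 113.0

113.0 cSt


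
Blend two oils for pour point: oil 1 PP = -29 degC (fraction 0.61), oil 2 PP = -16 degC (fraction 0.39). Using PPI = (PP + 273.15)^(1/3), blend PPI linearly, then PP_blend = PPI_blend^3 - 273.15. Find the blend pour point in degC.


PPI_1 = (-29 + 273.15)^(1/3) = 6.25008
PPI_2 = (-16 + 273.15)^(1/3) = 6.359098
PPI_blend = 0.61 * 6.25008 + 0.39 * 6.359098 = 6.292597
PP_blend = 6.292597^3 - 273.15 = 249.1666 - 273.15 = -23.98

-23.98 degC


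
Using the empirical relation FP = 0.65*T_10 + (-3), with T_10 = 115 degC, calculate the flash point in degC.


FP = 0.65 * 115 + (-3) = 71.75

71.75 degC


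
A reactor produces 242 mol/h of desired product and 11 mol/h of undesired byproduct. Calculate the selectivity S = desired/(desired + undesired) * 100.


Selectivity = desired / (desired + undesired) * 100
Total products = 242 + 11 = 253 mol/h
S = 242 / 253 * 100
= 0.9565 * 100
= 95.65 %

95.65 %


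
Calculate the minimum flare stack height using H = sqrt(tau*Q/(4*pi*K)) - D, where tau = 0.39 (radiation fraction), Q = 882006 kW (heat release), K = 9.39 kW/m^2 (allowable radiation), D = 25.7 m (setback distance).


tau*Q/(4*pi*K) = 0.39 * 882006 / (4 * pi * 9.39) = 2915.15
sqrt(2915.15) = 53.9921
H = 53.9921 - 25.7 = 28.29

28.29 m


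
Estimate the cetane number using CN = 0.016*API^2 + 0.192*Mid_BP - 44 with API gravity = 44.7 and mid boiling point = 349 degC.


CN = 0.016 * 44.7^2 + 0.192 * 349 - 44
CN = 31.96944 + 67.008 - 44 = 54.97744

54.97744
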